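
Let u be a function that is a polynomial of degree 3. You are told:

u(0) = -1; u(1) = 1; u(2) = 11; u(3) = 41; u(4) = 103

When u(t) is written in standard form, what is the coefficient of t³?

2

Write u(t) = at³ + bt² + ct + d; the 5 given values yield a linear system in the 4 coefficients.
Solving, u(t) = 2t³ - 2t² + 2t - 1.
The coefficient of t³ is 2.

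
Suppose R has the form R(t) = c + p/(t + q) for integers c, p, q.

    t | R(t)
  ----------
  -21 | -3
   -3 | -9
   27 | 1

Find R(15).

(R(t) − c)(t + q) = p for each data point; the three points give a linear system in c and q, then p follows.
Solving: c = -1, q = -3, p = 48, so R(t) = -1 + 48/(t − 3).
Then R(15) = -1 + 48/12 = 3.

3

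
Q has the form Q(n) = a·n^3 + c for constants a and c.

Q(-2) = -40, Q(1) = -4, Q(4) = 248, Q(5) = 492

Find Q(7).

1364

From Q(-2) = -40 and Q(1) = -4: -8a + c = -40 and 1a + c = -4.
Subtracting: 9a = 36, so a = 4; then c = -40 − 4·(-8) = -8.
So Q(n) = 4n³ − 8, and Q(7) = 1364.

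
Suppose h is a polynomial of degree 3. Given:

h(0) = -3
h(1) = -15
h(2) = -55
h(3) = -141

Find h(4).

-291

Write h(k) = ak³ + bk² + ck + d; the 4 given values yield a linear system in the 4 coefficients.
Solving, h(k) = -3k³ - 5k² - 4k - 3.
Then h(4) = -291.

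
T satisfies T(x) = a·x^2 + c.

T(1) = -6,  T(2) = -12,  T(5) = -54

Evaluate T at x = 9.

From T(1) = -6 and T(2) = -12: 1a + c = -6 and 4a + c = -12.
Subtracting: 3a = -6, so a = -2; then c = -6 − (-2)·1 = -4.
So T(x) = -2x² − 4, and T(9) = -166.

-166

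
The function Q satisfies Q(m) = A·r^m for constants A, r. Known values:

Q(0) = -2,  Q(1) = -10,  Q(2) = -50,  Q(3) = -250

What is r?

5

Consecutive ratio: -10/(-2) = 5, and -50/(-10) = 5, so r = 5.
Then A·5^0 = -2 gives A = -2, and Q(m) = -2·5^m.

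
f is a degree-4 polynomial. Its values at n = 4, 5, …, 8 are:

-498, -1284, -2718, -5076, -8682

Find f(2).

Write f(n) = an^4 + bn³ + cn² + dn + e; the 5 given values yield a linear system in the 5 coefficients.
Solving, f(n) = -2n^4 - 2n³ + 8n² + 2n + 6.
Then f(2) = -6.

-6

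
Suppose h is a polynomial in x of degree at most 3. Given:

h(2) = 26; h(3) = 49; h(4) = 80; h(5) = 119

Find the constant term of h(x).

4

Write h(x) = ax³ + bx² + cx + d; the 4 given values yield a linear system in the 4 coefficients.
Solving, the leading coefficient vanishes, and h(x) = 4x² + 3x + 4.
The constant term is h(0) = 4.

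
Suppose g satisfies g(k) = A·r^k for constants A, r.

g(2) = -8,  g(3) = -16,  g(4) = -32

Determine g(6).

Consecutive ratio: -16/(-8) = 2, and -32/(-16) = 2, so r = 2.
Then A·2^2 = -8 gives A = -2, and g(k) = -2·2^k.
g(6) = -2·2^6 = -128.

-128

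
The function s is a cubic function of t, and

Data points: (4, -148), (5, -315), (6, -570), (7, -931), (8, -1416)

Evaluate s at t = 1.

5

First differences: -167, -255, -361, -485. Second differences: -88, -106, -124. Third differences: -18, -18.
Level-3 differences are constant, so s has degree 3.
Fitting a degree-3 polynomial gives s(t) = -3t³ + t² + 7t.
Then s(1) = 5.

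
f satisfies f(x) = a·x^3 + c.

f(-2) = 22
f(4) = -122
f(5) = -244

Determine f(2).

-10

From f(-2) = 22 and f(4) = -122: -8a + c = 22 and 64a + c = -122.
Subtracting: 72a = -144, so a = -2; then c = 22 − (-2)·(-8) = 6.
So f(x) = -2x³ + 6, and f(2) = -10.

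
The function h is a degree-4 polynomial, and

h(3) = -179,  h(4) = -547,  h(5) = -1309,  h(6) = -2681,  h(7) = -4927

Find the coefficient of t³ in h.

0

Write h(t) = at^4 + bt³ + ct² + dt + e; the 5 given values yield a linear system in the 5 coefficients.
Solving, h(t) = -2t^4 - 3t² + 3t + 1.
The coefficient of t³ is 0.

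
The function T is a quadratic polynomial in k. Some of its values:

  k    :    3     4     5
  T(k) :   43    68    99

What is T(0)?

4

Write T(k) = ak² + bk + c; the 3 given values yield a linear system in the 3 coefficients.
Solving, T(k) = 3k² + 4k + 4.
The constant term is T(0) = 4.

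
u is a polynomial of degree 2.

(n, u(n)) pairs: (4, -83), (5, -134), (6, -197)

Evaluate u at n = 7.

-272

Write u(n) = an² + bn + c; the 3 given values yield a linear system in the 3 coefficients.
Solving, u(n) = -6n² + 3n + 1.
Then u(7) = -272.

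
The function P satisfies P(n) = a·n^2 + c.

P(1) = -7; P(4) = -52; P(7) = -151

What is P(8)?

From P(1) = -7 and P(4) = -52: 1a + c = -7 and 16a + c = -52.
Subtracting: 15a = -45, so a = -3; then c = -7 − (-3)·1 = -4.
So P(n) = -3n² − 4, and P(8) = -196.

-196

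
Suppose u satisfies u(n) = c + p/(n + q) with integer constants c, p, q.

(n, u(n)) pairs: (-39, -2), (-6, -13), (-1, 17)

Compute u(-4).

-37

(u(n) − c)(n + q) = p for each data point; the three points give a linear system in c and q, then p follows.
Solving: c = -1, q = 3, p = 36, so u(n) = -1 + 36/(n + 3).
Then u(-4) = -1 + 36/(-1) = -37.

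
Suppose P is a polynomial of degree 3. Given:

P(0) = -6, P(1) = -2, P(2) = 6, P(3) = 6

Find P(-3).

126

Write P(n) = an³ + bn² + cn + d; the 4 given values yield a linear system in the 4 coefficients.
Solving, P(n) = -2n³ + 8n² - 2n - 6.
Then P(-3) = 126.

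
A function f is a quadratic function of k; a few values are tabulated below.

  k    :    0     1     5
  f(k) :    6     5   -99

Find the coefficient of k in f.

Write f(k) = ak² + bk + c; the 3 given values yield a linear system in the 3 coefficients.
Solving, f(k) = -5k² + 4k + 6.
The coefficient of k is 4.

4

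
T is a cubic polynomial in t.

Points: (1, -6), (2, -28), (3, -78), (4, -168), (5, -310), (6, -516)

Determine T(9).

First differences: -22, -50, -90, -142, -206. Second differences: -28, -40, -52, -64. Third differences: -12, -12, -12.
Level-3 differences are constant, so T has degree 3.
Fitting a degree-3 polynomial gives T(t) = -2t³ - 2t² - 2t.
Then T(9) = -1638.

-1638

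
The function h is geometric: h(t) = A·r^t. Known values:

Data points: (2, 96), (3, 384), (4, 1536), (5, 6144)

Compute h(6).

Consecutive ratio: 384/96 = 4, and 1536/384 = 4, so r = 4.
Then A·4^2 = 96 gives A = 6, and h(t) = 6·4^t.
h(6) = 6·4^6 = 24576.

24576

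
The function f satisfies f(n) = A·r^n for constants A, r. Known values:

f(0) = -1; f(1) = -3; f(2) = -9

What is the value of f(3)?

Consecutive ratio: -3/(-1) = 3, and -9/(-3) = 3, so r = 3.
Then A·3^0 = -1 gives A = -1, and f(n) = -1·3^n.
f(3) = -1·3^3 = -27.

-27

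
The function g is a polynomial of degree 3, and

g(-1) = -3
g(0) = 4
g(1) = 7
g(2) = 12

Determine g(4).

Write g(n) = an³ + bn² + cn + d; the 4 given values yield a linear system in the 4 coefficients.
Solving, g(n) = n³ - 2n² + 4n + 4.
Then g(4) = 52.

52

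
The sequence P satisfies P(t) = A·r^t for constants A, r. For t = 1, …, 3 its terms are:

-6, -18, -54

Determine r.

Consecutive ratio: -18/(-6) = 3, and -54/(-18) = 3, so r = 3.
Then A·3^1 = -6 gives A = -2, and P(t) = -2·3^t.

3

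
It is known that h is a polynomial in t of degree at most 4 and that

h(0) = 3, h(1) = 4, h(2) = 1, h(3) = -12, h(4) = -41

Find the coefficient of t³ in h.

Write h(t) = at^4 + bt³ + ct² + dt + e; the 5 given values yield a linear system in the 5 coefficients.
Solving, the leading coefficient vanishes, and h(t) = -t³ + t² + t + 3.
The coefficient of t³ is -1.

-1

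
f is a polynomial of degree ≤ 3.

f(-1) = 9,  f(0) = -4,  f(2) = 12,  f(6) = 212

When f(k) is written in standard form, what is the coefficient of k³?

0

Write f(k) = ak³ + bk² + ck + d; the 4 given values yield a linear system in the 4 coefficients.
Solving, the leading coefficient vanishes, and f(k) = 7k² - 6k - 4.
The coefficient of k³ is 0.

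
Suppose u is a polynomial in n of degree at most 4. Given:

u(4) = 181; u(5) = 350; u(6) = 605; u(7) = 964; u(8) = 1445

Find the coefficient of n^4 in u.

First differences: 169, 255, 359, 481. Second differences: 86, 104, 122. Third differences: 18, 18.
Level-3 differences are constant, so u has degree 3.
Fitting a degree-3 polynomial gives u(n) = 3n³ - 2n² + 4n + 5.
The coefficient of n^4 is 0.

0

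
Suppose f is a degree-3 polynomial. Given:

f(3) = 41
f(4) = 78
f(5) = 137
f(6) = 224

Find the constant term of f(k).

2

Write f(k) = ak³ + bk² + ck + d; the 4 given values yield a linear system in the 4 coefficients.
Solving, f(k) = k³ - k² + 7k + 2.
The constant term is f(0) = 2.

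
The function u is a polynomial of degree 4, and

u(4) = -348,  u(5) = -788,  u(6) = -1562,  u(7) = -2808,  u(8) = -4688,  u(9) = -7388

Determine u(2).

First differences: -440, -774, -1246, -1880, -2700. Second differences: -334, -472, -634, -820. Third differences: -138, -162, -186. Fourth differences: -24, -24.
Level-4 differences are constant, so u has degree 4.
Fitting a degree-4 polynomial gives u(m) = -m^4 - m³ - m² - m - 8.
Then u(2) = -38.

-38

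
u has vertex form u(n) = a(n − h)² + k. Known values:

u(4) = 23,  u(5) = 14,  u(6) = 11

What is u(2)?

59

First differences -9, -3; second difference 6 = 2a, so a = 3.
Expanding, the n-coefficient is −2ah = -6h; matching it to the data gives h = 6, and then k = 11.
So u(n) = 3(n − 6)² + 11.
u(2) = 3·(-4)² + 11 = 59.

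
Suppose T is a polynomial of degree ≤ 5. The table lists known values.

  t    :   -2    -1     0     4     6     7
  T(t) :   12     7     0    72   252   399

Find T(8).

Write T(t) = at^5 + bt^4 + ct³ + dt² + et + p; the 6 given values yield a linear system in the 6 coefficients.
Solving, the top 2 coefficients vanish, and T(t) = t³ + 2t² - 6t.
Then T(8) = 592.

592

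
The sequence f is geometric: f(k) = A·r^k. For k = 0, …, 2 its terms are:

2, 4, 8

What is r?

2

Consecutive ratio: 4/2 = 2, and 8/4 = 2, so r = 2.
Then A·2^0 = 2 gives A = 2, and f(k) = 2·2^k.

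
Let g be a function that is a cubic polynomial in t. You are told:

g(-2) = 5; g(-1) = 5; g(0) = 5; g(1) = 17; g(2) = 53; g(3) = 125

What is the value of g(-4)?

Write g(t) = at³ + bt² + ct + d; the 6 given values yield a linear system in the 4 coefficients.
Solving, g(t) = 2t³ + 6t² + 4t + 5.
Then g(-4) = -43.

-43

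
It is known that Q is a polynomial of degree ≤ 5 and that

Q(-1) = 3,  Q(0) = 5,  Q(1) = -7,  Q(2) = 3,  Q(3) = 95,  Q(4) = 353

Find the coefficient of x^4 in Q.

First differences: 2, -12, 10, 92, 258. Second differences: -14, 22, 82, 166. Third differences: 36, 60, 84. Fourth differences: 24, 24.
Level-4 differences are constant, so Q has degree 4.
Fitting a degree-4 polynomial gives Q(x) = x^4 + 4x³ - 8x² - 9x + 5.
The coefficient of x^4 is 1.

1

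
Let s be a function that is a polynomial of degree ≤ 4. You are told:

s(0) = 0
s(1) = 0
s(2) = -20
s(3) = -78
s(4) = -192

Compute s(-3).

First differences: 0, -20, -58, -114. Second differences: -20, -38, -56. Third differences: -18, -18.
Level-3 differences are constant, so s has degree 3.
Fitting a degree-3 polynomial gives s(n) = -3n³ - n² + 4n.
Then s(-3) = 60.

60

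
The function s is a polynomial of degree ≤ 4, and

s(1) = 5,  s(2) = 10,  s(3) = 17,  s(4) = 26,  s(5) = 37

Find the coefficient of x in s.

2

First differences: 5, 7, 9, 11. Second differences: 2, 2, 2.
Level-2 differences are constant, so s has degree 2.
Fitting a degree-2 polynomial gives s(x) = x² + 2x + 2.
The coefficient of x is 2.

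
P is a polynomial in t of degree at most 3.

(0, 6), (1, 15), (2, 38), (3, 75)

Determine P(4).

Write P(t) = at³ + bt² + ct + d; the 4 given values yield a linear system in the 4 coefficients.
Solving, the leading coefficient vanishes, and P(t) = 7t² + 2t + 6.
Then P(4) = 126.

126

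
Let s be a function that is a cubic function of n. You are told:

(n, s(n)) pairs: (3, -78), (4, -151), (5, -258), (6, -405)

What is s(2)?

-33

Write s(n) = an³ + bn² + cn + d; the 4 given values yield a linear system in the 4 coefficients.
Solving, s(n) = -n³ - 5n² - n - 3.
Then s(2) = -33.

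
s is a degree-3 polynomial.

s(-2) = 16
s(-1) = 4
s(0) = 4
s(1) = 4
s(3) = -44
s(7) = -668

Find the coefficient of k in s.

2

Write s(k) = ak³ + bk² + ck + d; the 6 given values yield a linear system in the 4 coefficients.
Solving, s(k) = -2k³ + 2k + 4.
The coefficient of k is 2.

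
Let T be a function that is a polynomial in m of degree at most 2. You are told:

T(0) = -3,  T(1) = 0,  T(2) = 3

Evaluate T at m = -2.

-9

First differences: 3, 3.
Level-1 differences are constant, so T has degree 1.
Fitting a degree-1 polynomial gives T(m) = 3m - 3.
Then T(-2) = -9.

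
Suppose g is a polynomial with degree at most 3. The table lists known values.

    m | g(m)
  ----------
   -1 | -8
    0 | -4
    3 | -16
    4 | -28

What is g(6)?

Write g(m) = am³ + bm² + cm + d; the 4 given values yield a linear system in the 4 coefficients.
Solving, the leading coefficient vanishes, and g(m) = -2m² + 2m - 4.
Then g(6) = -64.

-64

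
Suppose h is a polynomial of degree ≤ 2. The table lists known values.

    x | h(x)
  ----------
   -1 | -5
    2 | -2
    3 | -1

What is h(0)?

-4

Write h(x) = ax² + bx + c; the 3 given values yield a linear system in the 3 coefficients.
Solving, the leading coefficient vanishes, and h(x) = x - 4.
The constant term is h(0) = -4.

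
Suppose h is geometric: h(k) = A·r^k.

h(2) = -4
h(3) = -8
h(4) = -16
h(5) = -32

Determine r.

Consecutive ratio: -8/(-4) = 2, and -16/(-8) = 2, so r = 2.
Then A·2^2 = -4 gives A = -1, and h(k) = -1·2^k.

2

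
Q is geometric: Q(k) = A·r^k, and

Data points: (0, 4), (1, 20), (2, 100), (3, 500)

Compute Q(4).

Consecutive ratio: 20/4 = 5, and 100/20 = 5, so r = 5.
Then A·5^0 = 4 gives A = 4, and Q(k) = 4·5^k.
Q(4) = 4·5^4 = 2500.

2500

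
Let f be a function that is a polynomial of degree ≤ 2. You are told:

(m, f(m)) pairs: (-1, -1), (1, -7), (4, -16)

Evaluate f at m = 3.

Write f(m) = am² + bm + c; the 3 given values yield a linear system in the 3 coefficients.
Solving, the leading coefficient vanishes, and f(m) = -3m - 4.
Then f(3) = -13.

-13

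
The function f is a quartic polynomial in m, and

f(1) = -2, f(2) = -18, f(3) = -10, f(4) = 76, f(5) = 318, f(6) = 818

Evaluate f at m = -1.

First differences: -16, 8, 86, 242, 500. Second differences: 24, 78, 156, 258. Third differences: 54, 78, 102. Fourth differences: 24, 24.
Level-4 differences are constant, so f has degree 4.
Fitting a degree-4 polynomial gives f(m) = m^4 - m³ - 7m² - 3m + 8.
Then f(-1) = 6.

6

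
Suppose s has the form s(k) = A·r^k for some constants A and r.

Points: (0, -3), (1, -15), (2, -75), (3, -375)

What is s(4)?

-1875

Consecutive ratio: -15/(-3) = 5, and -75/(-15) = 5, so r = 5.
Then A·5^0 = -3 gives A = -3, and s(k) = -3·5^k.
s(4) = -3·5^4 = -1875.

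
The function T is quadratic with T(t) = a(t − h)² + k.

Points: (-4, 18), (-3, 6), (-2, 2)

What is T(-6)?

66

First differences -12, -4; second difference 8 = 2a, so a = 4.
Expanding, the t-coefficient is −2ah = -8h; matching it to the data gives h = -2, and then k = 2.
So T(t) = 4(t + 2)² + 2.
T(-6) = 4·(-4)² + 2 = 66.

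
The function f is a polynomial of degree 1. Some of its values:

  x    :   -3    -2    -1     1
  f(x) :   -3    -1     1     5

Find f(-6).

Write f(x) = ax + b; the 4 given values yield a linear system in the 2 coefficients.
Solving, f(x) = 2x + 3.
Then f(-6) = -9.

-9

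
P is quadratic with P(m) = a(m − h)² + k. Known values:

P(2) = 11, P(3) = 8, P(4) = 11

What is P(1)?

First differences -3, 3; second difference 6 = 2a, so a = 3.
Expanding, the m-coefficient is −2ah = -6h; matching it to the data gives h = 3, and then k = 8.
So P(m) = 3(m − 3)² + 8.
P(1) = 3·(-2)² + 8 = 20.

20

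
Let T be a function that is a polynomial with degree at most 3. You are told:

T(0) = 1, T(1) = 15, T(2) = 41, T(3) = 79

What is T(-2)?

First differences: 14, 26, 38. Second differences: 12, 12.
Level-2 differences are constant, so T has degree 2.
Fitting a degree-2 polynomial gives T(n) = 6n² + 8n + 1.
Then T(-2) = 9.

9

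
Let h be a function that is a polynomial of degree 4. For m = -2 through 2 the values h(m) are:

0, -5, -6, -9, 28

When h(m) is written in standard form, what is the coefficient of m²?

-3

Write h(m) = am^4 + bm³ + cm² + dm + e; the 5 given values yield a linear system in the 5 coefficients.
Solving, h(m) = 2m^4 + 3m³ - 3m² - 5m - 6.
The coefficient of m² is -3.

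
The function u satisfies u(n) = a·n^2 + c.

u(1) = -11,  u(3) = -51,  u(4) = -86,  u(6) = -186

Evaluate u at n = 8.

From u(1) = -11 and u(3) = -51: 1a + c = -11 and 9a + c = -51.
Subtracting: 8a = -40, so a = -5; then c = -11 − (-5)·1 = -6.
So u(n) = -5n² − 6, and u(8) = -326.

-326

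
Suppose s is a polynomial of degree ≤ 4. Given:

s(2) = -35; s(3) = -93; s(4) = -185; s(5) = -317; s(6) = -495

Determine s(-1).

-5

First differences: -58, -92, -132, -178. Second differences: -34, -40, -46. Third differences: -6, -6.
Level-3 differences are constant, so s has degree 3.
Fitting a degree-3 polynomial gives s(m) = -m³ - 8m² + m + 3.
Then s(-1) = -5.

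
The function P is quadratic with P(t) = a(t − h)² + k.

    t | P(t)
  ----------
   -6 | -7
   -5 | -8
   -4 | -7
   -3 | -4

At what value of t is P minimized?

-5

First differences -1, 1, 3; second difference 2 = 2a, so a = 1.
Expanding, the t-coefficient is −2ah = -2h; matching it to the data gives h = -5, and then k = -8.
So P(t) = 1(t + 5)² − 8.
Hence h = -5.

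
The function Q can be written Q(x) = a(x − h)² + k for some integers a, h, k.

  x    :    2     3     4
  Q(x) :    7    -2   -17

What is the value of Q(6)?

First differences -9, -15; second difference -6 = 2a, so a = -3.
Expanding, the x-coefficient is −2ah = 6h; matching it to the data gives h = 1, and then k = 10.
So Q(x) = -3(x − 1)² + 10.
Q(6) = -3·5² + 10 = -65.

-65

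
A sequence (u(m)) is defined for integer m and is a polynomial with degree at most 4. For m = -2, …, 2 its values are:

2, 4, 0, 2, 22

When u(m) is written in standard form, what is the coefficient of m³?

First differences: 2, -4, 2, 20. Second differences: -6, 6, 18. Third differences: 12, 12.
Level-3 differences are constant, so u has degree 3.
Fitting a degree-3 polynomial gives u(m) = 2m³ + 3m² - 3m.
The coefficient of m³ is 2.

2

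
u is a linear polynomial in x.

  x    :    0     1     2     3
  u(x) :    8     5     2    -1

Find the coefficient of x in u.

-3

Write u(x) = ax + b; the 4 given values yield a linear system in the 2 coefficients.
Solving, u(x) = -3x + 8.
The coefficient of x is -3.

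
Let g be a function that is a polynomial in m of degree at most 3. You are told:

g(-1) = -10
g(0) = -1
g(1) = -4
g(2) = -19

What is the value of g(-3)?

-64

First differences: 9, -3, -15. Second differences: -12, -12.
Level-2 differences are constant, so g has degree 2.
Fitting a degree-2 polynomial gives g(m) = -6m² + 3m - 1.
Then g(-3) = -64.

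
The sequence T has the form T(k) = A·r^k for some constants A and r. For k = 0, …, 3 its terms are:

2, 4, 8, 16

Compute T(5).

64

Consecutive ratio: 4/2 = 2, and 8/4 = 2, so r = 2.
Then A·2^0 = 2 gives A = 2, and T(k) = 2·2^k.
T(5) = 2·2^5 = 64.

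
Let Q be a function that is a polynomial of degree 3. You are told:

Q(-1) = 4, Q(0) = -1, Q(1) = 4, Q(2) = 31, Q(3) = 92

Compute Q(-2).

7

First differences: -5, 5, 27, 61. Second differences: 10, 22, 34. Third differences: 12, 12.
Level-3 differences are constant, so Q has degree 3.
Fitting a degree-3 polynomial gives Q(x) = 2x³ + 5x² - 2x - 1.
Then Q(-2) = 7.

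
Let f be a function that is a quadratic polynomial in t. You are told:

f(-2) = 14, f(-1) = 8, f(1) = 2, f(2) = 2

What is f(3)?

Write f(t) = at² + bt + c; the 4 given values yield a linear system in the 3 coefficients.
Solving, f(t) = t² - 3t + 4.
Then f(3) = 4.

4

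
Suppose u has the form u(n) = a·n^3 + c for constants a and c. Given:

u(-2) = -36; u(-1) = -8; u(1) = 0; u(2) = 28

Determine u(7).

From u(-2) = -36 and u(-1) = -8: -8a + c = -36 and -1a + c = -8.
Subtracting: 7a = 28, so a = 4; then c = -36 − 4·(-8) = -4.
So u(n) = 4n³ − 4, and u(7) = 1368.

1368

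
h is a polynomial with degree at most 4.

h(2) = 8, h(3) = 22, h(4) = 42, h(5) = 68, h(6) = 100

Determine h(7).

Write h(n) = an^4 + bn³ + cn² + dn + e; the 5 given values yield a linear system in the 5 coefficients.
Solving, the top 2 coefficients vanish, and h(n) = 3n² - n - 2.
Then h(7) = 138.

138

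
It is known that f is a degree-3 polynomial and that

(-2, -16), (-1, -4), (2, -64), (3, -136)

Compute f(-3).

Write f(t) = at³ + bt² + ct + d; the 4 given values yield a linear system in the 4 coefficients.
Solving, f(t) = -t³ - 9t² - 8t - 4.
Then f(-3) = -34.

-34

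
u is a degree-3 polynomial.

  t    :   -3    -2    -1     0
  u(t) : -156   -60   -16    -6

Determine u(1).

Write u(t) = at³ + bt² + ct + d; the 4 given values yield a linear system in the 4 coefficients.
Solving, u(t) = 3t³ - 8t² - t - 6.
Then u(1) = -12.

-12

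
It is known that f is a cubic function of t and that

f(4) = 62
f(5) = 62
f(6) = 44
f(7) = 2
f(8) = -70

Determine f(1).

14

First differences: 0, -18, -42, -72. Second differences: -18, -24, -30. Third differences: -6, -6.
Level-3 differences are constant, so f has degree 3.
Fitting a degree-3 polynomial gives f(t) = -t³ + 6t² + 7t + 2.
Then f(1) = 14.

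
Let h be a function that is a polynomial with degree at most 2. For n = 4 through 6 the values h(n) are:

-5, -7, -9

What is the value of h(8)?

Write h(n) = an² + bn + c; the 3 given values yield a linear system in the 3 coefficients.
Solving, the leading coefficient vanishes, and h(n) = -2n + 3.
Then h(8) = -13.

-13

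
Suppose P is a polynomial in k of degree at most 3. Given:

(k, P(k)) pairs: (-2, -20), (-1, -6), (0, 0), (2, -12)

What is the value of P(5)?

Write P(k) = ak³ + bk² + ck + d; the 4 given values yield a linear system in the 4 coefficients.
Solving, the leading coefficient vanishes, and P(k) = -4k² + 2k.
Then P(5) = -90.

-90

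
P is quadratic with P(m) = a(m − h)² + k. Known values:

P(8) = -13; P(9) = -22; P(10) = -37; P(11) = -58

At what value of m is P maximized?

7

First differences -9, -15, -21; second difference -6 = 2a, so a = -3.
Expanding, the m-coefficient is −2ah = 6h; matching it to the data gives h = 7, and then k = -10.
So P(m) = -3(m − 7)² − 10.
Hence h = 7.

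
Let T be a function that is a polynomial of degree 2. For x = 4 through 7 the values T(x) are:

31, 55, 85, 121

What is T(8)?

First differences: 24, 30, 36. Second differences: 6, 6.
Level-2 differences are constant, so T has degree 2.
Fitting a degree-2 polynomial gives T(x) = 3x² - 3x - 5.
Then T(8) = 163.

163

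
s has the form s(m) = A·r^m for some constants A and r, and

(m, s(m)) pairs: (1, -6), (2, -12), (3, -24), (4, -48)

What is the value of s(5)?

Consecutive ratio: -12/(-6) = 2, and -24/(-12) = 2, so r = 2.
Then A·2^1 = -6 gives A = -3, and s(m) = -3·2^m.
s(5) = -3·2^5 = -96.

-96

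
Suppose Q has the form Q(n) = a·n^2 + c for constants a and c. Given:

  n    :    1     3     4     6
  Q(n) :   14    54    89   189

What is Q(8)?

329

From Q(1) = 14 and Q(3) = 54: 1a + c = 14 and 9a + c = 54.
Subtracting: 8a = 40, so a = 5; then c = 14 − 5·1 = 9.
So Q(n) = 5n² + 9, and Q(8) = 329.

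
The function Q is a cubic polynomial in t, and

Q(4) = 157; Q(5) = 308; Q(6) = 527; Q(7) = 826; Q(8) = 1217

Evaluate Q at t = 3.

Write Q(t) = at³ + bt² + ct + d; the 5 given values yield a linear system in the 4 coefficients.
Solving, Q(t) = 2t³ + 4t² - 7t - 7.
Then Q(3) = 62.

62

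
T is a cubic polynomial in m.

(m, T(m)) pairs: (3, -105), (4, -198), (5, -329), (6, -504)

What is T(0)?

6

Write T(m) = am³ + bm² + cm + d; the 4 given values yield a linear system in the 4 coefficients.
Solving, T(m) = -m³ - 7m² - 7m + 6.
Then T(0) = 6.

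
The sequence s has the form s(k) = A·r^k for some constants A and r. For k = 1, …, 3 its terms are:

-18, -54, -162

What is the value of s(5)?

Consecutive ratio: -54/(-18) = 3, and -162/(-54) = 3, so r = 3.
Then A·3^1 = -18 gives A = -6, and s(k) = -6·3^k.
s(5) = -6·3^5 = -1458.

-1458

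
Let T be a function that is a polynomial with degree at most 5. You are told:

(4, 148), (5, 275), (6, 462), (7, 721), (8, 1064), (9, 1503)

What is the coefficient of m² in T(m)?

Write T(m) = am^5 + bm^4 + cm³ + dm² + em + p; the 6 given values yield a linear system in the 6 coefficients.
Solving, the top 2 coefficients vanish, and T(m) = 2m³ + 5m.
The coefficient of m² is 0.

0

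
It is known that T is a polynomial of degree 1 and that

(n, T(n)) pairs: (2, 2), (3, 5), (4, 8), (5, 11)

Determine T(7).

17

First differences: 3, 3, 3.
Level-1 differences are constant, so T has degree 1.
Fitting a degree-1 polynomial gives T(n) = 3n - 4.
Then T(7) = 17.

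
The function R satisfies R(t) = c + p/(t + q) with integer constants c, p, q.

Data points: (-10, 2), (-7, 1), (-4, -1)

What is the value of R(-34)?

4

(R(t) − c)(t + q) = p for each data point; the three points give a linear system in c and q, then p follows.
Solving: c = 5, q = -2, p = 36, so R(t) = 5 + 36/(t − 2).
Then R(-34) = 5 + 36/(-36) = 4.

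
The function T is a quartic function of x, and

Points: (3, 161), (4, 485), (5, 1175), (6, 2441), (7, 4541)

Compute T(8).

Write T(x) = ax^4 + bx³ + cx² + dx + e; the 5 given values yield a linear system in the 5 coefficients.
Solving, T(x) = 2x^4 - x³ + x² + 4x + 5.
Then T(8) = 7781.

7781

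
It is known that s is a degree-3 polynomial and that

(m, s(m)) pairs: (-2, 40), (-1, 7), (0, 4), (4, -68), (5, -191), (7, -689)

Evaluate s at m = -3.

121

Write s(m) = am³ + bm² + cm + d; the 6 given values yield a linear system in the 4 coefficients.
Solving, s(m) = -3m³ + 6m² + 6m + 4.
Then s(-3) = 121.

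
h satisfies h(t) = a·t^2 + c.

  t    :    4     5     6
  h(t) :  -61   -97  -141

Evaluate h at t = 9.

-321

From h(4) = -61 and h(5) = -97: 16a + c = -61 and 25a + c = -97.
Subtracting: 9a = -36, so a = -4; then c = -61 − (-4)·16 = 3.
So h(t) = -4t² + 3, and h(9) = -321.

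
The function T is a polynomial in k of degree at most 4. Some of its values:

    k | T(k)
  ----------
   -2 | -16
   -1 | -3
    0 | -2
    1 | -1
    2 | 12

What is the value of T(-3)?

First differences: 13, 1, 1, 13. Second differences: -12, 0, 12. Third differences: 12, 12.
Level-3 differences are constant, so T has degree 3.
Fitting a degree-3 polynomial gives T(k) = 2k³ - k - 2.
Then T(-3) = -53.

-53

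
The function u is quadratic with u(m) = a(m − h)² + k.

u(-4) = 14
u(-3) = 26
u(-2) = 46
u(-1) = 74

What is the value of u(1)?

First differences 12, 20, 28; second difference 8 = 2a, so a = 4.
Expanding, the m-coefficient is −2ah = -8h; matching it to the data gives h = -5, and then k = 10.
So u(m) = 4(m + 5)² + 10.
u(1) = 4·6² + 10 = 154.

154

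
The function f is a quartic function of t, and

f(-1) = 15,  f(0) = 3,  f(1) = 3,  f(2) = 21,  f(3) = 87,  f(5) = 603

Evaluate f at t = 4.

255

Write f(t) = at^4 + bt³ + ct² + dt + e; the 6 given values yield a linear system in the 5 coefficients.
Solving, f(t) = t^4 - t³ + 5t² - 5t + 3.
Then f(4) = 255.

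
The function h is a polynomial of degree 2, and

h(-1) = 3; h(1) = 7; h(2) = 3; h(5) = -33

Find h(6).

Write h(k) = ak² + bk + c; the 4 given values yield a linear system in the 3 coefficients.
Solving, h(k) = -2k² + 2k + 7.
Then h(6) = -53.

-53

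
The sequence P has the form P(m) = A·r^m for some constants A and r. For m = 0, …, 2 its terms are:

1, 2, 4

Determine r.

2

Consecutive ratio: 2/1 = 2, and 4/2 = 2, so r = 2.
Then A·2^0 = 1 gives A = 1, and P(m) = 1·2^m.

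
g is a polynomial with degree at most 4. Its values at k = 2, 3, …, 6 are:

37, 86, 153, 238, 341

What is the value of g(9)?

758

First differences: 49, 67, 85, 103. Second differences: 18, 18, 18.
Level-2 differences are constant, so g has degree 2.
Fitting a degree-2 polynomial gives g(k) = 9k² + 4k - 7.
Then g(9) = 758.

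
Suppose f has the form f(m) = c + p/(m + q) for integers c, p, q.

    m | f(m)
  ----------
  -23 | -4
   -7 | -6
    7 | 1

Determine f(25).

(f(m) − c)(m + q) = p for each data point; the three points give a linear system in c and q, then p follows.
Solving: c = -3, q = -1, p = 24, so f(m) = -3 + 24/(m − 1).
Then f(25) = -3 + 24/24 = -2.

-2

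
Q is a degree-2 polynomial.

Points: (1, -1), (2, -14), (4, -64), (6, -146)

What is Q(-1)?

Write Q(x) = ax² + bx + c; the 4 given values yield a linear system in the 3 coefficients.
Solving, Q(x) = -4x² - x + 4.
Then Q(-1) = 1.

1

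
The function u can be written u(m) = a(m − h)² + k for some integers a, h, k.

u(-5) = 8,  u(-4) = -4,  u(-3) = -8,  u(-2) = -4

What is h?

First differences -12, -4, 4; second difference 8 = 2a, so a = 4.
Expanding, the m-coefficient is −2ah = -8h; matching it to the data gives h = -3, and then k = -8.
So u(m) = 4(m + 3)² − 8.
Hence h = -3.

-3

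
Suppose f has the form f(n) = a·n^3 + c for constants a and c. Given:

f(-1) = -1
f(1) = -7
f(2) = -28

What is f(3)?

From f(-1) = -1 and f(1) = -7: -1a + c = -1 and 1a + c = -7.
Subtracting: 2a = -6, so a = -3; then c = -1 − (-3)·(-1) = -4.
So f(n) = -3n³ − 4, and f(3) = -85.

-85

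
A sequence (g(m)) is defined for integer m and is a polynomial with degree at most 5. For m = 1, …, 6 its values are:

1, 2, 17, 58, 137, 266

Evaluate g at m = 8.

722

Write g(m) = am^5 + bm^4 + cm³ + dm² + em + p; the 6 given values yield a linear system in the 6 coefficients.
Solving, the top 2 coefficients vanish, and g(m) = 2m³ - 5m² + 2m + 2.
Then g(8) = 722.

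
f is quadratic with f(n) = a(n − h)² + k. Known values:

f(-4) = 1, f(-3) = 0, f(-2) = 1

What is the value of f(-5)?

First differences -1, 1; second difference 2 = 2a, so a = 1.
Expanding, the n-coefficient is −2ah = -2h; matching it to the data gives h = -3, and then k = 0.
So f(n) = 1(n + 3)² + 0.
f(-5) = 1·(-2)² + 0 = 4.

4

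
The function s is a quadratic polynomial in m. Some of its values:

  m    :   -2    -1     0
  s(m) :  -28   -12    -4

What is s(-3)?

-52

Write s(m) = am² + bm + c; the 3 given values yield a linear system in the 3 coefficients.
Solving, s(m) = -4m² + 4m - 4.
Then s(-3) = -52.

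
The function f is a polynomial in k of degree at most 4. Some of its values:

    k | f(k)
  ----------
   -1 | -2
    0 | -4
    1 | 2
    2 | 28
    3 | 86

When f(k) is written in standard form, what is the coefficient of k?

First differences: -2, 6, 26, 58. Second differences: 8, 20, 32. Third differences: 12, 12.
Level-3 differences are constant, so f has degree 3.
Fitting a degree-3 polynomial gives f(k) = 2k³ + 4k² - 4.
The coefficient of k is 0.

0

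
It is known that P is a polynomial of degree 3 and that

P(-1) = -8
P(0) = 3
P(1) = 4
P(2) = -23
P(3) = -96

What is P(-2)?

-11

First differences: 11, 1, -27, -73. Second differences: -10, -28, -46. Third differences: -18, -18.
Level-3 differences are constant, so P has degree 3.
Fitting a degree-3 polynomial gives P(m) = -3m³ - 5m² + 9m + 3.
Then P(-2) = -11.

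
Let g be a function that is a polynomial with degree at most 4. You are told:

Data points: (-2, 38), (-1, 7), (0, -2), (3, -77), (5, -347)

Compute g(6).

-602

Write g(x) = ax^4 + bx³ + cx² + dx + e; the 5 given values yield a linear system in the 5 coefficients.
Solving, the leading coefficient vanishes, and g(x) = -3x³ + 2x² - 4x - 2.
Then g(6) = -602.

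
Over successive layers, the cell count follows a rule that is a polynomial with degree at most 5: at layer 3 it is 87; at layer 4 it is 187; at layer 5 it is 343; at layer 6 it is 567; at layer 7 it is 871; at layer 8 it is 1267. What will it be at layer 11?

3127

Write the value at n as T(n).
First differences: 100, 156, 224, 304, 396. Second differences: 56, 68, 80, 92. Third differences: 12, 12, 12.
Level-3 differences are constant, so T has degree 3.
Fitting a degree-3 polynomial gives T(n) = 2n³ + 4n² - 2n + 3.
Then T(11) = 3127.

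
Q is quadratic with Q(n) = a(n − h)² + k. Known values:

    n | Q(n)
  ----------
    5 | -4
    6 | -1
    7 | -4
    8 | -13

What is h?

First differences 3, -3, -9; second difference -6 = 2a, so a = -3.
Expanding, the n-coefficient is −2ah = 6h; matching it to the data gives h = 6, and then k = -1.
So Q(n) = -3(n − 6)² − 1.
Hence h = 6.

6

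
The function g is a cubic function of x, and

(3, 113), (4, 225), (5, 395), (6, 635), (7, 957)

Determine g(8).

First differences: 112, 170, 240, 322. Second differences: 58, 70, 82. Third differences: 12, 12.
Level-3 differences are constant, so g has degree 3.
Fitting a degree-3 polynomial gives g(x) = 2x³ + 5x² + 3x + 5.
Then g(8) = 1373.

1373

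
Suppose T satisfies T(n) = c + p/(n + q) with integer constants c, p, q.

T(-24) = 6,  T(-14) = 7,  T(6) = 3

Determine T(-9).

(T(n) − c)(n + q) = p for each data point; the three points give a linear system in c and q, then p follows.
Solving: c = 5, q = 4, p = -20, so T(n) = 5 − 20/(n + 4).
Then T(-9) = 5 − 20/(-5) = 9.

9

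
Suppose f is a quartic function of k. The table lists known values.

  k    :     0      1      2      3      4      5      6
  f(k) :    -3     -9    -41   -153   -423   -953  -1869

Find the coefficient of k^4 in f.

-1

Write f(k) = ak^4 + bk³ + ck² + dk + e; the 7 given values yield a linear system in the 5 coefficients.
Solving, f(k) = -k^4 - 3k³ + 3k² - 5k - 3.
The coefficient of k^4 is -1.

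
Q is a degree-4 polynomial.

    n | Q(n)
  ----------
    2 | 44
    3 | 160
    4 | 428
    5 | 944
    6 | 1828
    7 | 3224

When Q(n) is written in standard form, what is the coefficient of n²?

3

Write Q(n) = an^4 + bn³ + cn² + dn + e; the 6 given values yield a linear system in the 5 coefficients.
Solving, Q(n) = n^4 + 2n³ + 3n² - 2n + 4.
The coefficient of n² is 3.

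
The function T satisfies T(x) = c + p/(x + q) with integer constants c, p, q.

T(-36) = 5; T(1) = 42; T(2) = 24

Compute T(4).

(T(x) − c)(x + q) = p for each data point; the three points give a linear system in c and q, then p follows.
Solving: c = 6, q = 0, p = 36, so T(x) = 6 + 36/(x + 0).
Then T(4) = 6 + 36/4 = 15.

15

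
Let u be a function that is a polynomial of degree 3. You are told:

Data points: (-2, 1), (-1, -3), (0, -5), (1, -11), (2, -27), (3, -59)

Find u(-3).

13

First differences: -4, -2, -6, -16, -32. Second differences: 2, -4, -10, -16. Third differences: -6, -6, -6.
Level-3 differences are constant, so u has degree 3.
Fitting a degree-3 polynomial gives u(t) = -t³ - 2t² - 3t - 5.
Then u(-3) = 13.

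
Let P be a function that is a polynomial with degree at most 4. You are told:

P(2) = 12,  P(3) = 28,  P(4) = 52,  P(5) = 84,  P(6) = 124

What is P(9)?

First differences: 16, 24, 32, 40. Second differences: 8, 8, 8.
Level-2 differences are constant, so P has degree 2.
Fitting a degree-2 polynomial gives P(n) = 4n² - 4n + 4.
Then P(9) = 292.

292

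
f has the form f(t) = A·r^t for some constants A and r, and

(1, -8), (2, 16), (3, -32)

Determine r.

Consecutive ratio: 16/(-8) = -2, and -32/16 = -2, so r = -2.
Then A·(-2)^1 = -8 gives A = 4, and f(t) = 4·(-2)^t.

-2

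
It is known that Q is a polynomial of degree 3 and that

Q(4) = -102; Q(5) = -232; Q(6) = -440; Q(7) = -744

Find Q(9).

Write Q(x) = ax³ + bx² + cx + d; the 4 given values yield a linear system in the 4 coefficients.
Solving, Q(x) = -3x³ + 6x² - x - 2.
Then Q(9) = -1712.

-1712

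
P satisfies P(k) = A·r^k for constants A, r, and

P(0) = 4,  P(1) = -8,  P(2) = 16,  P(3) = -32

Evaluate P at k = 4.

64

Consecutive ratio: -8/4 = -2, and 16/(-8) = -2, so r = -2.
Then A·(-2)^0 = 4 gives A = 4, and P(k) = 4·(-2)^k.
P(4) = 4·(-2)^4 = 64.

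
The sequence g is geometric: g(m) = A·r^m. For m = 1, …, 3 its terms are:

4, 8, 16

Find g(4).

32

Consecutive ratio: 8/4 = 2, and 16/8 = 2, so r = 2.
Then A·2^1 = 4 gives A = 2, and g(m) = 2·2^m.
g(4) = 2·2^4 = 32.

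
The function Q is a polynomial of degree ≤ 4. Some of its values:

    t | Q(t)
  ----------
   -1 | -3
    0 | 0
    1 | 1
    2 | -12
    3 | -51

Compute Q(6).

-444

First differences: 3, 1, -13, -39. Second differences: -2, -14, -26. Third differences: -12, -12.
Level-3 differences are constant, so Q has degree 3.
Fitting a degree-3 polynomial gives Q(t) = -2t³ - t² + 4t.
Then Q(6) = -444.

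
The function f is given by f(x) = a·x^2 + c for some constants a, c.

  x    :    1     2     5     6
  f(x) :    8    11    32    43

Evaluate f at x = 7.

56

From f(1) = 8 and f(2) = 11: 1a + c = 8 and 4a + c = 11.
Subtracting: 3a = 3, so a = 1; then c = 8 − 1·1 = 7.
So f(x) = 1x² + 7, and f(7) = 56.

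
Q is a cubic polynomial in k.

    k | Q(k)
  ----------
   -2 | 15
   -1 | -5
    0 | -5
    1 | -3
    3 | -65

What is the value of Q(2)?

-17

Write Q(k) = ak³ + bk² + ck + d; the 5 given values yield a linear system in the 4 coefficients.
Solving, Q(k) = -3k³ + k² + 4k - 5.
Then Q(2) = -17.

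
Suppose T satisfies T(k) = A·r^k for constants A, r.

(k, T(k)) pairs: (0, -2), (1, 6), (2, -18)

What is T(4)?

-162

Consecutive ratio: 6/(-2) = -3, and -18/6 = -3, so r = -3.
Then A·(-3)^0 = -2 gives A = -2, and T(k) = -2·(-3)^k.
T(4) = -2·(-3)^4 = -162.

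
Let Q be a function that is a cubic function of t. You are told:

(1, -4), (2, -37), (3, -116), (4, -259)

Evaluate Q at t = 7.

Write Q(t) = at³ + bt² + ct + d; the 4 given values yield a linear system in the 4 coefficients.
Solving, Q(t) = -3t³ - 5t² + 3t + 1.
Then Q(7) = -1252.

-1252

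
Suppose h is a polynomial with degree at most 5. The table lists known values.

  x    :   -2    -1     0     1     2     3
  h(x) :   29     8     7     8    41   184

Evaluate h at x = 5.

1352

Write h(x) = ax^5 + bx^4 + cx³ + dx² + ex + p; the 6 given values yield a linear system in the 6 coefficients.
Solving, the leading coefficient vanishes, and h(x) = 2x^4 + x³ - x² - x + 7.
Then h(5) = 1352.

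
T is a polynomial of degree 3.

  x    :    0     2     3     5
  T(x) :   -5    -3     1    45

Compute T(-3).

Write T(x) = ax³ + bx² + cx + d; the 4 given values yield a linear system in the 4 coefficients.
Solving, T(x) = x³ - 4x² + 5x - 5.
Then T(-3) = -83.

-83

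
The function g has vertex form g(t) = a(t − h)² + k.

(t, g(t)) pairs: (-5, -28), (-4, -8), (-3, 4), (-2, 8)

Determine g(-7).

-92

First differences 20, 12, 4; second difference -8 = 2a, so a = -4.
Expanding, the t-coefficient is −2ah = 8h; matching it to the data gives h = -2, and then k = 8.
So g(t) = -4(t + 2)² + 8.
g(-7) = -4·(-5)² + 8 = -92.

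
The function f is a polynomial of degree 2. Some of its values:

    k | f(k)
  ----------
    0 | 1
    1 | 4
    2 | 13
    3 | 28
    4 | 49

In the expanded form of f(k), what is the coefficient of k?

First differences: 3, 9, 15, 21. Second differences: 6, 6, 6.
Level-2 differences are constant, so f has degree 2.
Fitting a degree-2 polynomial gives f(k) = 3k² + 1.
The coefficient of k is 0.

0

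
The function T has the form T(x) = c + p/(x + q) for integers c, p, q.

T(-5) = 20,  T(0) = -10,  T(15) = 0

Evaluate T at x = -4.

38

(T(x) − c)(x + q) = p for each data point; the three points give a linear system in c and q, then p follows.
Solving: c = 2, q = 3, p = -36, so T(x) = 2 − 36/(x + 3).
Then T(-4) = 2 − 36/(-1) = 38.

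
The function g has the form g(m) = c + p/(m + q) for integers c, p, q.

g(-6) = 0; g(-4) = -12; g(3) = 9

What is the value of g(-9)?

3

(g(m) − c)(m + q) = p for each data point; the three points give a linear system in c and q, then p follows.
Solving: c = 6, q = 3, p = 18, so g(m) = 6 + 18/(m + 3).
Then g(-9) = 6 + 18/(-6) = 3.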